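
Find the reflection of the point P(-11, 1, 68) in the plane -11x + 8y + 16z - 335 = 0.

With n = (-11, 8, 16), the signed offset is (n·P − 335)/|n|² = 882/441 = 2.
P' = P − 2t·n = (-11, 1, 68) − 4·(-11, 8, 16) = (33, -31, 4).

(33, -31, 4)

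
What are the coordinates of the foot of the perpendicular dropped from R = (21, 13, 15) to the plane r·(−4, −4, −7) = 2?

(9, 1, -6)

n = (−4, −4, −7), |n|² = 81, and n·R − 2 = -243.
t = -243/81 = -3, so the foot is R − t·n = (21, 13, 15) − (-3)·(−4, −4, −7) = (9, 1, −6).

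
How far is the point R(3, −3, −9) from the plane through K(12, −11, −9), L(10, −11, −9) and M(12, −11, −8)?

8

KL = (−2, 0, 0) and KM = (0, 0, 1), so a normal is n = KL × KM = (0, 2, 0).
Then n·(3, −3, −9) − (−22) = 16.
|n| = √(0 + 4 + 0) = 2, so the distance is |16|/2 = 8.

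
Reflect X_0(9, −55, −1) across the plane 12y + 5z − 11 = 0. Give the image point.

(9, 41, 39)

With n = (0, 12, 5), the signed offset is (n·X_0 − 11)/|n|² = -676/169 = -4.
X_0' = X_0 − 2t·n = (9, −55, −1) − (-8)·(0, 12, 5) = (9, 41, 39).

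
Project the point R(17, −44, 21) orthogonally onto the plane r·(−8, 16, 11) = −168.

(9, -28, 32)

n = (−8, 16, 11), |n|² = 441, and n·R − (-168) = -441.
t = -441/441 = -1, so the foot is R − t·n = (17, −44, 21) − (-1)·(−8, 16, 11) = (9, −28, 32).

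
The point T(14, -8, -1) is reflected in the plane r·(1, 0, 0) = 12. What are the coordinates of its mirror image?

(10, -8, -1)

n = (1, 0, 0), |n|² = 1, n·T − 12 = 2, so t = 2/1 = 2.
Foot F = T − 2·n = (12, -8, -1); the reflection is 2F − T = (10, -8, -1).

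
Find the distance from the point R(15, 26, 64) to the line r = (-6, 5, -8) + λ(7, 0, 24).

Direction vector d = (7, 0, 24).
AP = (21, 21, 72); AP·d = 1875, |AP|² = 6066, |d|² = 625.
distance² = |AP|² − (AP·d)²/|d|² = 6066 − 3515625/625 = 441, so the distance is 21.

21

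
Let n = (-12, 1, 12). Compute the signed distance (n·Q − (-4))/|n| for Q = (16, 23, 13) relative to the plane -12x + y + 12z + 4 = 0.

n·Q − (-4) = -9.
|n| = 17, so the signed distance is -9/17.

-9/17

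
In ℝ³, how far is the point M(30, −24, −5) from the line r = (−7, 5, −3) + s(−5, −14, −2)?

3√221

Direction vector d = (−5, −14, −2).
AP = (37, −29, −2), and AP × d = (30, 84, −663).
|AP × d|² = 447525 and |d|² = 225, so the distance is √(447525/225) = √1989 = 3√221.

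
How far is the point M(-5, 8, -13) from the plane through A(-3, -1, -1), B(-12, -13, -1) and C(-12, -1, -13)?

AB = (-9, -12, 0) and AC = (-9, 0, -12), so a normal is n = AB × AC = (144, -108, -108).
n = (144, -108, -108); n·P − (-216) = 36; |n| = 36√34; distance = 36/(36√34) = √34/34.

1/√34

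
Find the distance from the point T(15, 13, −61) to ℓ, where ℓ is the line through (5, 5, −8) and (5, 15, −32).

A direction vector is d = (0, 10, −24).
AP = (10, 8, −53); AP·d = 1352, |AP|² = 2973, |d|² = 676.
distance² = |AP|² − (AP·d)²/|d|² = 2973 − 1827904/676 = 269, so the distance is √269.

√269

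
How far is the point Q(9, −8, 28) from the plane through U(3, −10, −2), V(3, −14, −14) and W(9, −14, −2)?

UV = (0, −4, −12) and UW = (6, −4, 0), so a normal is n = UV × UW = (−48, −72, 24).
Then n·(9, −8, 28) − 528 = 288.
|n| = √(2304 + 5184 + 576) = 24√14, so the distance is |288|/(24√14) = 12/√14.

12/√14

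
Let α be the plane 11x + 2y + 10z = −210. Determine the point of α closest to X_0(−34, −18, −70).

The perpendicular from X_0 has direction n = (11, 2, 10): r = (−34, −18, −70) + λ(11, 2, 10).
Substitute into the plane: n·(X_0 + λn) = -210 gives -1110 + 225λ = -210, so λ = 4.
Foot = (−34, −18, −70) + 4·(11, 2, 10) = (10, −10, −30).

(10, -10, -30)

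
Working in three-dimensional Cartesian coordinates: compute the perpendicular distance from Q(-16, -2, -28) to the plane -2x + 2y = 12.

d = |(-2)·(-16) + 2·(-2) − 12| / √(4 + 4 + 0) = |16| / (2√2) = 4√2.

4√2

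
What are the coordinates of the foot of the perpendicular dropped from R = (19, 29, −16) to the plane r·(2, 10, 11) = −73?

(17, 19, -27)

The perpendicular from R has direction n = (2, 10, 11): r = (19, 29, −16) + t(2, 10, 11).
Substitute into the plane: n·(R + tn) = -73 gives 152 + 225t = -73, so t = -1.
Foot = (19, 29, −16) + (-1)·(2, 10, 11) = (17, 19, −27).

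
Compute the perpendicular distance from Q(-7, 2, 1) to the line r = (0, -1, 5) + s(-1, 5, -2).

2√11

Direction vector d = (-1, 5, -2).
AP = (-7, 3, -4); AP·d = 30, |AP|² = 74, |d|² = 30.
distance² = |AP|² − (AP·d)²/|d|² = 74 − 900/30 = 44, so the distance is 2√11.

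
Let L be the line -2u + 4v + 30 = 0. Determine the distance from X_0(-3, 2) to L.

22/√5

The normal to the line is n = (-2, 4) with |n| = 2√5.
|n·X_0 − (-30)| = |14 − (-30)| = 44, so the distance is 44/(2√5) = 22/√5.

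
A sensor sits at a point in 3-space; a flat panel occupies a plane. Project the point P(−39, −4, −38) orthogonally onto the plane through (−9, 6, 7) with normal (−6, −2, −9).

(-9, 6, 7)

The perpendicular from P has direction n = (−6, −2, −9): r = (−39, −4, −38) + t(−6, −2, −9).
Substitute into the plane: n·(P + tn) = -21 gives 584 + 121t = -21, so t = -5.
Foot = (−39, −4, −38) + (-5)·(−6, −2, −9) = (−9, 6, 7).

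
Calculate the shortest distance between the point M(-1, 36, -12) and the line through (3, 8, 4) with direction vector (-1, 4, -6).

4√13

Direction vector d = (-1, 4, -6).
AP = (-4, 28, -16), and AP × d = (-104, -8, 12).
|AP × d|² = 11024 and |d|² = 53, so the distance is √(11024/53) = √208 = 4√13.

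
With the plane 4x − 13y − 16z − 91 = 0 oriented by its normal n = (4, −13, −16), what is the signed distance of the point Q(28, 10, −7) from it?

n·Q − 91 = 3.
|n| = 21, so the signed distance is 3/21 = 1/7.

1/7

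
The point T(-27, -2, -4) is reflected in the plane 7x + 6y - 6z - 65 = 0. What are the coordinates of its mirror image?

With n = (7, 6, -6), the signed offset is (n·T − 65)/|n|² = -242/121 = -2.
T' = T − 2t·n = (-27, -2, -4) − (-4)·(7, 6, -6) = (1, 22, -28).

(1, 22, -28)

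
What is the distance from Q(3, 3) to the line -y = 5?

d = |0·3 + (-1)·3 − 5| / √(0 + 1) = |-8|/1 = 8.

8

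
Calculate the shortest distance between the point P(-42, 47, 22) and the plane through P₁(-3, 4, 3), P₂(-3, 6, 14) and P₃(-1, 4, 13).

P₁P₂ = (0, 2, 11) and P₁P₃ = (2, 0, 10), so a normal is n = P₁P₂ × P₁P₃ = (20, 22, -4).
Then n·(-42, 47, 22) - 16 = 90.
|n| = √(400 + 484 + 16) = 30, so the distance is |90|/30 = 3.

3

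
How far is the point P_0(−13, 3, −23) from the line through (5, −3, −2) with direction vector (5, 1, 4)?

√129

Direction vector d = (5, 1, 4).
AP = (−18, 6, −21), and AP × d = (45, −33, −48).
|AP × d|² = 5418 and |d|² = 42, so the distance is √(5418/42) = √129.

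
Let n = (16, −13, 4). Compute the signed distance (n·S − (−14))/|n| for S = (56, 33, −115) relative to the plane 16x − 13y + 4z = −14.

n·S − (-14) = 21.
|n| = 21, so the signed distance is 21/21 = 1.

1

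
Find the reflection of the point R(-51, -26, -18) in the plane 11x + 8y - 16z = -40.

n = (11, 8, -16), |n|² = 441, n·R − (-40) = -441, so t = -441/441 = -1.
Foot F = R − (-1)·n = (-40, -18, -34); the reflection is 2F − R = (-29, -10, -50).

(-29, -10, -50)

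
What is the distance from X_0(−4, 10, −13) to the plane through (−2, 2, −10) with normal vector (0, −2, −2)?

5/√2

The plane has equation n·(r − (−2, 2, −10)) = 0, i.e. n·r = 16.
Then n·(−4, 10, −13) − 16 = −10.
|n| = √(0 + 4 + 4) = 2√2, so the distance is |-10|/(2√2) = 5/√2.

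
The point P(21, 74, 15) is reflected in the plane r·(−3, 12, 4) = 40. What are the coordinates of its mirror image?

(51, -46, -25)

n = (−3, 12, 4), |n|² = 169, n·P − 40 = 845, so t = 845/169 = 5.
Foot F = P − 5·n = (36, 14, −5); the reflection is 2F − P = (51, −46, −25).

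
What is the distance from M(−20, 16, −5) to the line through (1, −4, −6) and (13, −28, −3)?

√113

A direction vector is d = (12, −24, 3).
AP = (−21, 20, 1); AP·d = -729, |AP|² = 842, |d|² = 729.
distance² = |AP|² − (AP·d)²/|d|² = 842 − 531441/729 = 113, so the distance is √113.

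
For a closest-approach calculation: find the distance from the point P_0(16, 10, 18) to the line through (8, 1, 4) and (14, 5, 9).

√33

A direction vector is d = (6, 4, 5).
AP = (8, 9, 14), and AP × d = (-11, 44, -22).
|AP × d|² = 2541 and |d|² = 77, so the distance is √(2541/77) = √33.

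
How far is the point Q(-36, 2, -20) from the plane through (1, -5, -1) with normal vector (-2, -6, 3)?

25/7

The plane has equation n·(r − (1, -5, -1)) = 0, i.e. n·r = 25.
Then n·(-36, 2, -20) - 25 = -25.
|n| = √(4 + 36 + 9) = 7, so the distance is |-25|/7 = 25/7.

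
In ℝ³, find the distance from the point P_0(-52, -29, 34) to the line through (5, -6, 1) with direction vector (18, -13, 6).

3√482

Direction vector d = (18, -13, 6).
AP = (-57, -23, 33), and AP × d = (291, 936, 1155).
|AP × d|² = 2294802 and |d|² = 529, so the distance is √(2294802/529) = √4338 = 3√482.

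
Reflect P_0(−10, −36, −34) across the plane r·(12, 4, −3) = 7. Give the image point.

(14, -28, -40)

With n = (12, 4, −3), the signed offset is (n·P_0 − 7)/|n|² = -169/169 = -1.
P_0' = P_0 − 2t·n = (−10, −36, −34) − (-2)·(12, 4, −3) = (14, −28, −40).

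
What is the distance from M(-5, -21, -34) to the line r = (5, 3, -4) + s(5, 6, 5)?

Direction vector d = (5, 6, 5).
AP = (-10, -24, -30), and AP × d = (60, -100, 60).
|AP × d|² = 17200 and |d|² = 86, so the distance is √(17200/86) = √200 = 10√2.

10√2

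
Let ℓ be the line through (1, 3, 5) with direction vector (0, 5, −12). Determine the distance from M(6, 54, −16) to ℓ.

√1546

Direction vector d = (0, 5, −12).
AP = (5, 51, −21); AP·d = 507, |AP|² = 3067, |d|² = 169.
distance² = |AP|² − (AP·d)²/|d|² = 3067 − 257049/169 = 1546, so the distance is √1546.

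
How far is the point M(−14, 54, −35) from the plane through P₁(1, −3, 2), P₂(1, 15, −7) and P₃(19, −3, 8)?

3

P₁P₂ = (0, 18, −9) and P₁P₃ = (18, 0, 6), so a normal is n = P₁P₂ × P₁P₃ = (108, −162, −324).
Then n·(−14, 54, −35) − (−54) = 1134.
|n| = √(11664 + 26244 + 104976) = 378, so the distance is |1134|/378 = 3.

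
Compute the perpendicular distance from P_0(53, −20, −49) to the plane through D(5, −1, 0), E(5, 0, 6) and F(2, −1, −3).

DE = (0, 1, 6) and DF = (−3, 0, −3), so a normal is n = DE × DF = (−3, −18, 3).
d = |(-3)·53 + (-18)·(-20) + 3·(-49) − 3| / √(9 + 324 + 9) = |51| / (3√38) = 17√38/38.

17√38/38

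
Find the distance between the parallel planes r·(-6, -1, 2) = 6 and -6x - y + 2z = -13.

With common normal n = (-6, -1, 2) (|n| = √41), the distance is |6 − (-13)|/|n| = 19/√41 = 19√41/41.

19/√41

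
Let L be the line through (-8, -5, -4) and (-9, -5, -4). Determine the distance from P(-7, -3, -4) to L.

A direction vector is d = (-1, 0, 0).
AP = (1, 2, 0); AP·d = -1, |AP|² = 5, |d|² = 1.
distance² = |AP|² − (AP·d)²/|d|² = 5 − 1/1 = 4, so the distance is 2.

2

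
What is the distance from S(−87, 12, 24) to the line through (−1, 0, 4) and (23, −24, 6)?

A direction vector is d = (24, −24, 2).
AP = (−86, 12, 20), and AP × d = (504, 652, 1776).
|AP × d|² = 3833296 and |d|² = 1156, so the distance is √(3833296/1156) = √3316 = 2√829.

2√829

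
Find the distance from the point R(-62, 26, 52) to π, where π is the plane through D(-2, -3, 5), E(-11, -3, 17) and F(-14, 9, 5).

DE = (-9, 0, 12) and DF = (-12, 12, 0), so a normal is n = DE × DF = (-144, -144, -108).
Then n·(-62, 26, 52) - 180 = -612.
|n| = √(20736 + 20736 + 11664) = 36√41, so the distance is |-612|/(36√41) = 17/√41.

17√41/41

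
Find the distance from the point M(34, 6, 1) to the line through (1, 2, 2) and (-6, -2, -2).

√377

A direction vector is d = (-7, -4, -4).
AP = (33, 4, -1), and AP × d = (-20, 139, -104).
|AP × d|² = 30537 and |d|² = 81, so the distance is √(30537/81) = √377.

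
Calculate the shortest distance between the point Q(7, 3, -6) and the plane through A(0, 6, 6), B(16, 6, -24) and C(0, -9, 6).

9/17

AB = (16, 0, -30) and AC = (0, -15, 0), so a normal is n = AB × AC = (-450, 0, -240).
d = |(-450)·7 + (-240)·(-6) − (-1440)| / √(202500 + 0 + 57600) = |-270| / 510 = 9/17.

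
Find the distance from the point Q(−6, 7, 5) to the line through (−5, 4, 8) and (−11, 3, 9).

A direction vector is d = (−6, −1, 1).
AP = (−1, 3, −3); AP·d = 0, |AP|² = 19, |d|² = 38.
distance² = |AP|² − (AP·d)²/|d|² = 19 − 0/38 = 19, so the distance is √19.

√19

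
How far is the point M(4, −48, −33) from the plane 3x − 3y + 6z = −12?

10/√6

d = |3·4 + (-3)·(-48) + 6·(-33) − (-12)| / √(9 + 9 + 36) = |-30| / (3√6) = 5√6/3.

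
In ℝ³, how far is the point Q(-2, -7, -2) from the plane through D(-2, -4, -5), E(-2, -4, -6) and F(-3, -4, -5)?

DE = (0, 0, -1) and DF = (-1, 0, 0), so a normal is n = DE × DF = (0, 1, 0).
d = |1·(-7) − (-4)| / √(0 + 1 + 0) = |-3| / 1 = 3.

3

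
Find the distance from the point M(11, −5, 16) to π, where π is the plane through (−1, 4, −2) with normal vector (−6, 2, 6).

9/√19

The plane has equation n·(r − (−1, 4, −2)) = 0, i.e. n·r = 2.
n = (−6, 2, 6); n·P − 2 = 18; |n| = 2√19; distance = 18/(2√19) = 9√19/19.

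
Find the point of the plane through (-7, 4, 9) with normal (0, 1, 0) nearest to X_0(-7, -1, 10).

The perpendicular from X_0 has direction n = (0, 1, 0): r = (-7, -1, 10) + λ(0, 1, 0).
Substitute into the plane: n·(X_0 + λn) = 4 gives -1 + 1λ = 4, so λ = 5.
Foot = (-7, -1, 10) + 5·(0, 1, 0) = (-7, 4, 10).

(-7, 4, 10)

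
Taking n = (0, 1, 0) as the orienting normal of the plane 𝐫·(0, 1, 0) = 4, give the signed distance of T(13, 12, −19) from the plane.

8

n·T − 4 = 8.
|n| = 1, so the signed distance is 8/1 = 8.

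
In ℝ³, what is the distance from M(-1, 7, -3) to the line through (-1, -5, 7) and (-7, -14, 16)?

A direction vector is d = (-6, -9, 9).
AP = (0, 12, -10), and AP × d = (18, 60, 72).
|AP × d|² = 9108 and |d|² = 198, so the distance is √(9108/198) = √46.

√46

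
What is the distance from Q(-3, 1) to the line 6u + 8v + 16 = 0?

The normal to the line is n = (6, 8) with |n| = 10.
|n·Q − (-16)| = |-10 − (-16)| = 6, so the distance is 6/10 = 3/5.

3/5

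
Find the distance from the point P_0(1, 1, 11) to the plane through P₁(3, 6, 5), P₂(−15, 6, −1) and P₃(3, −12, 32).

5/11

P₁P₂ = (−18, 0, −6) and P₁P₃ = (0, −18, 27), so a normal is n = P₁P₂ × P₁P₃ = (−108, 486, 324).
Then n·(1, 1, 11) − 4212 = −270.
|n| = √(11664 + 236196 + 104976) = 594, so the distance is |-270|/594 = 5/11.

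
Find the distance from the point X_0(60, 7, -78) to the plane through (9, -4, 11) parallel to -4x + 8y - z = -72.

3

Parallel planes share the normal n = (-4, 8, -1); since (9, -4, 11) lies on the plane, its equation is -4x + 8y - z = -79.
n = (-4, 8, -1); n·P − (-79) = -27; |n| = 9; distance = 27/9 = 3.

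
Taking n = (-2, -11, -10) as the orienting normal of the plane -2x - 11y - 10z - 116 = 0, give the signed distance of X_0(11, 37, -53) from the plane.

n·X_0 − 116 = -15.
|n| = 15, so the signed distance is -15/15 = -1.

-1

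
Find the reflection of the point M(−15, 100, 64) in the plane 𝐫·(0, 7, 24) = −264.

n = (0, 7, 24), |n|² = 625, n·M − (-264) = 2500, so t = 2500/625 = 4.
Foot F = M − 4·n = (−15, 72, −32); the reflection is 2F − M = (−15, 44, −128).

(-15, 44, -128)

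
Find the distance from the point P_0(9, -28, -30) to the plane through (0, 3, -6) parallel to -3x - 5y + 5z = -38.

8√59/59

Parallel planes share the normal n = (-3, -5, 5); since (0, 3, -6) lies on the plane, its equation is -3x - 5y + 5z = -45.
d = |(-3)·9 + (-5)·(-28) + 5·(-30) − (-45)| / √(9 + 25 + 25) = |8| / √59 = 8/√59.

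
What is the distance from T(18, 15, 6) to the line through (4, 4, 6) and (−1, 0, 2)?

√89

A direction vector is d = (−5, −4, −4).
AP = (14, 11, 0); AP·d = -114, |AP|² = 317, |d|² = 57.
distance² = |AP|² − (AP·d)²/|d|² = 317 − 12996/57 = 89, so the distance is √89.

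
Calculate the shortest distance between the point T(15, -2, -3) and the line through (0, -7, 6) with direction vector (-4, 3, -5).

√331

Direction vector d = (-4, 3, -5).
AP = (15, 5, -9); AP·d = 0, |AP|² = 331, |d|² = 50.
distance² = |AP|² − (AP·d)²/|d|² = 331 − 0/50 = 331, so the distance is √331.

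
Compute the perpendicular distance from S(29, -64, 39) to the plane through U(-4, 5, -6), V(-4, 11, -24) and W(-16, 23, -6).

27/11

UV = (0, 6, -18) and UW = (-12, 18, 0), so a normal is n = UV × UW = (324, 216, 72).
Then n·(29, -64, 39) - (-648) = -972.
|n| = √(104976 + 46656 + 5184) = 396, so the distance is |-972|/396 = 27/11.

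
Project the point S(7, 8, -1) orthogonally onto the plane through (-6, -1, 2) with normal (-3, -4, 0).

n = (-3, -4, 0), |n|² = 25, and n·S − 22 = -75.
t = -75/25 = -3, so the foot is S − t·n = (7, 8, -1) − (-3)·(-3, -4, 0) = (-2, -4, -1).

(-2, -4, -1)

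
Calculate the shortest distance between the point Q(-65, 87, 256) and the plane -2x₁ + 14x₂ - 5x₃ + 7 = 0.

d = |(-2)·(-65) + 14·87 + (-5)·256 − (-7)| / √(4 + 196 + 25) = |75| / 15 = 5.

5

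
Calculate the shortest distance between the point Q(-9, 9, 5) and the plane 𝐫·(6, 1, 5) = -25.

5/√62

d = |6·(-9) + 1·9 + 5·5 − (-25)| / √(36 + 1 + 25) = |5| / √62 = 5√62/62.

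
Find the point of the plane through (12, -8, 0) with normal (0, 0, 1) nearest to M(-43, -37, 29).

(-43, -37, 0)

The perpendicular from M has direction n = (0, 0, 1): r = (-43, -37, 29) + λ(0, 0, 1).
Substitute into the plane: n·(M + λn) = 0 gives 29 + 1λ = 0, so λ = -29.
Foot = (-43, -37, 29) + (-29)·(0, 0, 1) = (-43, -37, 0).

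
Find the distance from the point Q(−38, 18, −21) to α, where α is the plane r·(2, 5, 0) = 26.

12√29/29

n = (2, 5, 0); n·P − 26 = -12; |n| = √29; distance = 12/√29 = 12√29/29.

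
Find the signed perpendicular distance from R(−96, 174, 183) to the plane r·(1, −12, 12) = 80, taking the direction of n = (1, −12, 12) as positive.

n·R − 80 = -68.
|n| = 17, so the signed distance is -68/17 = -4.

-4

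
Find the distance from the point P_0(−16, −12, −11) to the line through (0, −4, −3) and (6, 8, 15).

A direction vector is d = (6, 12, 18).
AP = (−16, −8, −8), and AP × d = (−48, 240, −144).
|AP × d|² = 80640 and |d|² = 504, so the distance is √(80640/504) = √160 = 4√10.

4√10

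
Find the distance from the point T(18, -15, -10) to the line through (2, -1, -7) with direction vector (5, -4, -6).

Direction vector d = (5, -4, -6).
AP = (16, -14, -3), and AP × d = (72, 81, 6).
|AP × d|² = 11781 and |d|² = 77, so the distance is √(11781/77) = √153 = 3√17.

3√17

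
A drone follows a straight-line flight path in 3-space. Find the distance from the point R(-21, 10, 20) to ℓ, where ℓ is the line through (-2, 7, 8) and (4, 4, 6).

A direction vector is d = (6, -3, -2).
AP = (-19, 3, 12); AP·d = -147, |AP|² = 514, |d|² = 49.
distance² = |AP|² − (AP·d)²/|d|² = 514 − 21609/49 = 73, so the distance is √73.

√73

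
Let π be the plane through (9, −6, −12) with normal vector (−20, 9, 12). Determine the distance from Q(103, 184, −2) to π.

The plane has equation n·(r − (9, −6, −12)) = 0, i.e. n·r = -378.
Then n·(103, 184, −2) − (−378) = −50.
|n| = √(400 + 81 + 144) = 25, so the distance is |-50|/25 = 2.

2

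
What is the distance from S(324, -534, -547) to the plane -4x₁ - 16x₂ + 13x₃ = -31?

n = (-4, -16, 13); n·P − (-31) = 168; |n| = 21; distance = 168/21 = 8.

8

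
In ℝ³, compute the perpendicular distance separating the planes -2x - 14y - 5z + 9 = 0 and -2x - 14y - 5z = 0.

3/5

Both planes have normal n = (-2, -14, -5), |n| = 15. Any point on the first plane is at distance |0 − (-9)|/|n| = 9/15 = 3/5 from the second.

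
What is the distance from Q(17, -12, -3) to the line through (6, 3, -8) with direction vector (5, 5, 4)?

√371

Direction vector d = (5, 5, 4).
AP = (11, -15, 5), and AP × d = (-85, -19, 130).
|AP × d|² = 24486 and |d|² = 66, so the distance is √(24486/66) = √371.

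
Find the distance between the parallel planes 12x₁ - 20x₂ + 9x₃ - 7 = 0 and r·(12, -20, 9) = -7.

With common normal n = (12, -20, 9) (|n| = 25), the distance is |7 − (-7)|/|n| = 14/25.

14/25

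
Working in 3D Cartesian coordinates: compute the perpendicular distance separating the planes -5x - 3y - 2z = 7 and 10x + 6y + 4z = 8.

11/√38

Divide the second equation by -2 to match normals: -5x - 3y - 2z = -4.
With common normal n = (-5, -3, -2) (|n| = √38), the distance is |7 − (-4)|/|n| = 11/√38.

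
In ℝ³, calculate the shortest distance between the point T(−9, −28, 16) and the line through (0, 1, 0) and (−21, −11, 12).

√449

A direction vector is d = (−21, −12, 12).
AP = (−9, −29, 16); AP·d = 729, |AP|² = 1178, |d|² = 729.
distance² = |AP|² − (AP·d)²/|d|² = 1178 − 531441/729 = 449, so the distance is √449.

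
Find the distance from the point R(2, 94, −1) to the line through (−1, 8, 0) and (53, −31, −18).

23√10

A direction vector is d = (54, −39, −18).
AP = (3, 86, −1); AP·d = -3174, |AP|² = 7406, |d|² = 4761.
distance² = |AP|² − (AP·d)²/|d|² = 7406 − 10074276/4761 = 5290, so the distance is 23√10.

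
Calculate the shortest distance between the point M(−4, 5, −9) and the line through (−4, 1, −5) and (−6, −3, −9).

4√2

A direction vector is d = (−2, −4, −4).
AP = (0, 4, −4), and AP × d = (−32, 8, 8).
|AP × d|² = 1152 and |d|² = 36, so the distance is √(1152/36) = √32 = 4√2.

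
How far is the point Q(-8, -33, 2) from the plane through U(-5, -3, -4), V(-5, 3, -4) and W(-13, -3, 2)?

UV = (0, 6, 0) and UW = (-8, 0, 6), so a normal is n = UV × UW = (36, 0, 48).
Then n·(-8, -33, 2) - (-372) = 180.
|n| = √(1296 + 0 + 2304) = 60, so the distance is |180|/60 = 3.

3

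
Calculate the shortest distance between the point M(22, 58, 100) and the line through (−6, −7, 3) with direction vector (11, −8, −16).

3√818

Direction vector d = (11, −8, −16).
AP = (28, 65, 97), and AP × d = (−264, 1515, −939).
|AP × d|² = 3246642 and |d|² = 441, so the distance is √(3246642/441) = √7362 = 3√818.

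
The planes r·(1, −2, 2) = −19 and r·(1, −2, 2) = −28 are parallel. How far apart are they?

3

With common normal n = (1, −2, 2) (|n| = 3), the distance is |(-19) − (-28)|/|n| = 9/3 = 3.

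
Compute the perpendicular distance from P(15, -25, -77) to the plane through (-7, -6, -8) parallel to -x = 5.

22

Parallel planes share the normal n = (-1, 0, 0); since (-7, -6, -8) lies on the plane, its equation is -x = 7.
Then n·(15, -25, -77) - 7 = -22.
|n| = √(1 + 0 + 0) = 1, so the distance is |-22|/1 = 22.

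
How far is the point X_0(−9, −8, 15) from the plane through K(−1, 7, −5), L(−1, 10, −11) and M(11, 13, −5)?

√6/3

KL = (0, 3, −6) and KM = (12, 6, 0), so a normal is n = KL × KM = (36, −72, −36).
Then n·(−9, −8, 15) − (−360) = 72.
|n| = √(1296 + 5184 + 1296) = 36√6, so the distance is |72|/(36√6) = √6/3.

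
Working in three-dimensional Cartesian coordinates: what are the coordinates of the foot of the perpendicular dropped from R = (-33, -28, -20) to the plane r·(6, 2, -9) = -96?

(-375/11, -312/11, -202/11)

n = (6, 2, -9), |n|² = 121, and n·R − (-96) = 22.
t = 22/121 = 2/11, so the foot is R − t·n = (-33, -28, -20) − (2/11)·(6, 2, -9) = (-375/11, -312/11, -202/11).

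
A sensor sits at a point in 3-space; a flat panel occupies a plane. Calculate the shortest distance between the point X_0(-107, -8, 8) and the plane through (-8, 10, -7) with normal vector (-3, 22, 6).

The plane has equation n·(r − (-8, 10, -7)) = 0, i.e. n·r = 202.
Then n·(-107, -8, 8) - 202 = -9.
|n| = √(9 + 484 + 36) = 23, so the distance is |-9|/23 = 9/23.

9/23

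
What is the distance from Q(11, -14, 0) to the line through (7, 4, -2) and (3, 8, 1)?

6√5

A direction vector is d = (-4, 4, 3).
AP = (4, -18, 2); AP·d = -82, |AP|² = 344, |d|² = 41.
distance² = |AP|² − (AP·d)²/|d|² = 344 − 6724/41 = 180, so the distance is 6√5.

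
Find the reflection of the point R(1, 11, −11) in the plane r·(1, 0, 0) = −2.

(-5, 11, -11)

With n = (1, 0, 0), the signed offset is (n·R − (-2))/|n|² = 3/1 = 3.
R' = R − 2t·n = (1, 11, −11) − 6·(1, 0, 0) = (−5, 11, −11).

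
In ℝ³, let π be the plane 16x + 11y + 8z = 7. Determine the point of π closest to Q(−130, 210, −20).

(-926/7, 1459/7, -148/7)

The perpendicular from Q has direction n = (16, 11, 8): r = (−130, 210, −20) + λ(16, 11, 8).
Substitute into the plane: n·(Q + λn) = 7 gives 70 + 441λ = 7, so λ = -1/7.
Foot = (−130, 210, −20) + (-1/7)·(16, 11, 8) = (−926/7, 1459/7, −148/7).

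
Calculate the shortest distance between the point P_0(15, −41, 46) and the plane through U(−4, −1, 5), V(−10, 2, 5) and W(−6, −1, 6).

UV = (−6, 3, 0) and UW = (−2, 0, 1), so a normal is n = UV × UW = (3, 6, 6).
n = (3, 6, 6); n·P − 12 = 63; |n| = 9; distance = 63/9 = 7.

7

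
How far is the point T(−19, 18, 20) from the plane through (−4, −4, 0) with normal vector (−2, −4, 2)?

9/√6

The plane has equation n·(r − (−4, −4, 0)) = 0, i.e. n·r = 24.
Then n·(−19, 18, 20) − 24 = −18.
|n| = √(4 + 16 + 4) = 2√6, so the distance is |-18|/(2√6) = 3√6/2.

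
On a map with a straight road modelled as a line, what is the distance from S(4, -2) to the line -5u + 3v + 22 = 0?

4/√34

The normal to the line is n = (-5, 3) with |n| = √34.
|n·S − (-22)| = |-26 − (-22)| = 4, so the distance is 4/√34 = 2√34/17.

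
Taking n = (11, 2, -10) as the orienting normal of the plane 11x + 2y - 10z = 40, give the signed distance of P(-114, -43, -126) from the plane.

-8

n·P − 40 = -120.
|n| = 15, so the signed distance is -120/15 = -8.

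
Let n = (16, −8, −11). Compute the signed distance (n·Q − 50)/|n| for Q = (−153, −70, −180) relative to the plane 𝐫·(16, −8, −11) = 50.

2

n·Q − 50 = 42.
|n| = 21, so the signed distance is 42/21 = 2.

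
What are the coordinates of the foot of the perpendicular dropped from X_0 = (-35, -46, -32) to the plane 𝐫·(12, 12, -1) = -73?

(1, -10, -35)

n = (12, 12, -1), |n|² = 289, and n·X_0 − (-73) = -867.
t = -867/289 = -3, so the foot is X_0 − t·n = (-35, -46, -32) − (-3)·(12, 12, -1) = (1, -10, -35).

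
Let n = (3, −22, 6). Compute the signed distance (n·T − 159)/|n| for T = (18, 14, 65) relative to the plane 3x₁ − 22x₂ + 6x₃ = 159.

-1

n·T − 159 = -23.
|n| = 23, so the signed distance is -23/23 = -1.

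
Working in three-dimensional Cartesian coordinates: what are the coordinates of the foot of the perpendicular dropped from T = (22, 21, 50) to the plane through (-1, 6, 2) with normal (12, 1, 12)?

(-14, 18, 14)

n = (12, 1, 12), |n|² = 289, and n·T − 18 = 867.
t = 867/289 = 3, so the foot is T − t·n = (22, 21, 50) − 3·(12, 1, 12) = (-14, 18, 14).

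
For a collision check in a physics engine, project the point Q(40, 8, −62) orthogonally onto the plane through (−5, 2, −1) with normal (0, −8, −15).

n = (0, −8, −15), |n|² = 289, and n·Q − (-1) = 867.
t = 867/289 = 3, so the foot is Q − t·n = (40, 8, −62) − 3·(0, −8, −15) = (40, 32, −17).

(40, 32, -17)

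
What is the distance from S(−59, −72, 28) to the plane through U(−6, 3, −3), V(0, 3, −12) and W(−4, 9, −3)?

11√14/7

UV = (6, 0, −9) and UW = (2, 6, 0), so a normal is n = UV × UW = (54, −18, 36).
d = |54·(-59) + (-18)·(-72) + 36·28 − (-486)| / √(2916 + 324 + 1296) = |-396| / (18√14) = 11√14/7.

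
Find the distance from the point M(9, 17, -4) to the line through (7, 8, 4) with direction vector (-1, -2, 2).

√5

Direction vector d = (-1, -2, 2).
AP = (2, 9, -8); AP·d = -36, |AP|² = 149, |d|² = 9.
distance² = |AP|² − (AP·d)²/|d|² = 149 − 1296/9 = 5, so the distance is √5.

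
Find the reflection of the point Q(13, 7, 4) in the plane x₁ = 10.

With n = (1, 0, 0), the signed offset is (n·Q − 10)/|n|² = 3/1 = 3.
Q' = Q − 2t·n = (13, 7, 4) − 6·(1, 0, 0) = (7, 7, 4).

(7, 7, 4)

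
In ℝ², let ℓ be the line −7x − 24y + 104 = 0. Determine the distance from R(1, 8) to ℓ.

19/5

d = |(-7)·1 + (-24)·8 − (-104)| / √(49 + 576) = |-95|/25 = 19/5.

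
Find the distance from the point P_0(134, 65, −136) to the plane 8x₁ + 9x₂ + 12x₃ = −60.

5

Normal vector n = (8, 9, 12), and n·(134, 65, −136) − (−60) = 85.
|n| = √(64 + 81 + 144) = 17, so the distance is |85|/17 = 5.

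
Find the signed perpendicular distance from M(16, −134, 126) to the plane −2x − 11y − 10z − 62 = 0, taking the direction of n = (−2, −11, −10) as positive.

n·M − 62 = 120.
|n| = 15, so the signed distance is 120/15 = 8.

8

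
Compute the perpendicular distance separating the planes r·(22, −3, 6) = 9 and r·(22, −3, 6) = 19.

10/23

With common normal n = (22, −3, 6) (|n| = 23), the distance is |9 − 19|/|n| = 10/23.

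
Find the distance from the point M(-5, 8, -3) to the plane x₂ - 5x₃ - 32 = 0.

9√26/26

Normal vector n = (0, 1, -5), and n·(-5, 8, -3) - 32 = -9.
|n| = √(0 + 1 + 25) = √26, so the distance is |-9|/√26 = 9/√26.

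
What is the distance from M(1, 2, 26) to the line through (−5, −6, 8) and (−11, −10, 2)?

A direction vector is d = (−6, −4, −6).
AP = (6, 8, 18); AP·d = -176, |AP|² = 424, |d|² = 88.
distance² = |AP|² − (AP·d)²/|d|² = 424 − 30976/88 = 72, so the distance is 6√2.

6√2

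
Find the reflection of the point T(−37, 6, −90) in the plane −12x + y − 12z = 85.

With n = (−12, 1, −12), the signed offset is (n·T − 85)/|n|² = 1445/289 = 5.
T' = T − 2t·n = (−37, 6, −90) − 10·(−12, 1, −12) = (83, −4, 30).

(83, -4, 30)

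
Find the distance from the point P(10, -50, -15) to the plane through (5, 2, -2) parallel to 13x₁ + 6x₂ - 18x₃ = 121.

Parallel planes share the normal n = (13, 6, -18); since (5, 2, -2) lies on the plane, its equation is 13x₁ + 6x₂ - 18x₃ = 113.
Then n·(10, -50, -15) - 113 = -13.
|n| = √(169 + 36 + 324) = 23, so the distance is |-13|/23 = 13/23.

13/23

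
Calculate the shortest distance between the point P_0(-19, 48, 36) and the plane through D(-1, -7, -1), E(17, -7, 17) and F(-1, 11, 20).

5

DE = (18, 0, 18) and DF = (0, 18, 21), so a normal is n = DE × DF = (-324, -378, 324).
Then n·(-19, 48, 36) - 2646 = -2970.
|n| = √(104976 + 142884 + 104976) = 594, so the distance is |-2970|/594 = 5.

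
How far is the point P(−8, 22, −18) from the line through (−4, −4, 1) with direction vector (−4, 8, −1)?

Direction vector d = (−4, 8, −1).
AP = (−4, 26, −19), and AP × d = (126, 72, 72).
|AP × d|² = 26244 and |d|² = 81, so the distance is √(26244/81) = √324 = 18.

18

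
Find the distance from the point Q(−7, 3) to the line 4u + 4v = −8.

The normal to the line is n = (4, 4) with |n| = 4√2.
|n·Q − (-8)| = |-16 − (-8)| = 8, so the distance is 8/(4√2) = √2.

√2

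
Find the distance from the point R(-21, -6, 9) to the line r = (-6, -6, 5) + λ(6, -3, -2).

3√5

Direction vector d = (6, -3, -2).
AP = (-15, 0, 4), and AP × d = (12, -6, 45).
|AP × d|² = 2205 and |d|² = 49, so the distance is √(2205/49) = √45 = 3√5.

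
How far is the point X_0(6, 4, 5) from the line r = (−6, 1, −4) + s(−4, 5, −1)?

Direction vector d = (−4, 5, −1).
AP = (12, 3, 9), and AP × d = (−48, −24, 72).
|AP × d|² = 8064 and |d|² = 42, so the distance is √(8064/42) = √192 = 8√3.

8√3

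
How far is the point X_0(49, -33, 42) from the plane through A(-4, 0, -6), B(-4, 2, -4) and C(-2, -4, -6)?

25/√6

AB = (0, 2, 2) and AC = (2, -4, 0), so a normal is n = AB × AC = (8, 4, -4).
Then n·(49, -33, 42) - (-8) = 100.
|n| = √(64 + 16 + 16) = 4√6, so the distance is |100|/(4√6) = 25√6/6.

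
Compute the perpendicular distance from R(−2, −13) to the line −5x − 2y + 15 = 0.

51/√29

The normal to the line is n = (−5, −2) with |n| = √29.
|n·R − (-15)| = |36 − (-15)| = 51, so the distance is 51/√29 = 51√29/29.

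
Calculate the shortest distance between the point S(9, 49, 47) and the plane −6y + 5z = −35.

24√61/61

Normal vector n = (0, −6, 5), and n·(9, 49, 47) − (−35) = −24.
|n| = √(0 + 36 + 25) = √61, so the distance is |-24|/√61 = 24/√61.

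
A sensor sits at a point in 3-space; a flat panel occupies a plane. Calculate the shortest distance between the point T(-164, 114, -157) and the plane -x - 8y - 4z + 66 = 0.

Normal vector n = (-1, -8, -4), and n·(-164, 114, -157) - (-66) = -54.
|n| = √(1 + 64 + 16) = 9, so the distance is |-54|/9 = 6.

6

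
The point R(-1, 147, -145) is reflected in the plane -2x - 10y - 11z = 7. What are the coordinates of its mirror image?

n = (-2, -10, -11), |n|² = 225, n·R − 7 = 120, so t = 120/225 = 8/15.
Foot F = R − (8/15)·n = (1/15, 457/3, -2087/15); the reflection is 2F − R = (17/15, 473/3, -1999/15).

(17/15, 473/3, -1999/15)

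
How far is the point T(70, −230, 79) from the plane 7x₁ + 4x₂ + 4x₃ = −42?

d = |7·70 + 4·(-230) + 4·79 − (-42)| / √(49 + 16 + 16) = |-72| / 9 = 8.

8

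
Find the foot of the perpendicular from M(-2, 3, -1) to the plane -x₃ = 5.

(-2, 3, -5)

n = (0, 0, -1), |n|² = 1, and n·M − 5 = -4.
t = -4/1 = -4, so the foot is M − t·n = (-2, 3, -1) − (-4)·(0, 0, -1) = (-2, 3, -5).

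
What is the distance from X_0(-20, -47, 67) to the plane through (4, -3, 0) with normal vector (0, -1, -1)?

The plane has equation n·(r − (4, -3, 0)) = 0, i.e. n·r = 3.
d = |(-1)·(-47) + (-1)·67 − 3| / √(0 + 1 + 1) = |-23| / √2 = 23/√2.

23/√2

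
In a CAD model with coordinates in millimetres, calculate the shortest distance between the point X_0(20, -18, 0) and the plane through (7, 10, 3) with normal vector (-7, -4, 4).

The plane has equation n·(r − (7, 10, 3)) = 0, i.e. n·r = -77.
Then n·(20, -18, 0) - (-77) = 9.
|n| = √(49 + 16 + 16) = 9, so the distance is |9|/9 = 1.

1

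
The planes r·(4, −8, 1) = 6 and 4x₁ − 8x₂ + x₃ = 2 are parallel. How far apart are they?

4/9

Both planes have normal n = (4, −8, 1), |n| = 9. Any point on the first plane is at distance |2 − 6|/|n| = 4/9 from the second.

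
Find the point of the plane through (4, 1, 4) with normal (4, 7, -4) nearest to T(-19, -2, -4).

n = (4, 7, -4), |n|² = 81, and n·T − 7 = -81.
t = -81/81 = -1, so the foot is T − t·n = (-19, -2, -4) − (-1)·(4, 7, -4) = (-15, 5, -8).

(-15, 5, -8)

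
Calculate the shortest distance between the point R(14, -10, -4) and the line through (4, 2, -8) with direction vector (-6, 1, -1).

Direction vector d = (-6, 1, -1).
AP = (10, -12, 4); AP·d = -76, |AP|² = 260, |d|² = 38.
distance² = |AP|² − (AP·d)²/|d|² = 260 − 5776/38 = 108, so the distance is 6√3.

6√3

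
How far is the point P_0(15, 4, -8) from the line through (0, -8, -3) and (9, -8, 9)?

A direction vector is d = (9, 0, 12).
AP = (15, 12, -5), and AP × d = (144, -225, -108).
|AP × d|² = 83025 and |d|² = 225, so the distance is √(83025/225) = √369 = 3√41.

3√41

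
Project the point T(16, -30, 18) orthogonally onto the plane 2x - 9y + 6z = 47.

(10, -3, 0)

n = (2, -9, 6), |n|² = 121, and n·T − 47 = 363.
t = 363/121 = 3, so the foot is T − t·n = (16, -30, 18) − 3·(2, -9, 6) = (10, -3, 0).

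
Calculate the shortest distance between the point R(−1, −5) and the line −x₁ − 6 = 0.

5

d = |(-1)·(-1) + 0·(-5) − 6| / √(1 + 0) = |-5|/1 = 5.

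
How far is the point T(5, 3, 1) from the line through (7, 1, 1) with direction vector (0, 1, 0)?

2

Direction vector d = (0, 1, 0).
AP = (-2, 2, 0), and AP × d = (0, 0, -2).
|AP × d|² = 4 and |d|² = 1, so the distance is √4 = 2.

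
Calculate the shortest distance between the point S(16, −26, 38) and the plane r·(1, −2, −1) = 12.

n = (1, −2, −1); n·P − 12 = 18; |n| = √6; distance = 18/√6 = 3√6.

3√6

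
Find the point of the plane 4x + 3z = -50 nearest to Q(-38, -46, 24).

n = (4, 0, 3), |n|² = 25, and n·Q − (-50) = -30.
t = -30/25 = -6/5, so the foot is Q − t·n = (-38, -46, 24) − (-6/5)·(4, 0, 3) = (-166/5, -46, 138/5).

(-166/5, -46, 138/5)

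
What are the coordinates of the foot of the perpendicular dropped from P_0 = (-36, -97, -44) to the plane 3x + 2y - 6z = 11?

n = (3, 2, -6), |n|² = 49, and n·P_0 − 11 = -49.
t = -49/49 = -1, so the foot is P_0 − t·n = (-36, -97, -44) − (-1)·(3, 2, -6) = (-33, -95, -50).

(-33, -95, -50)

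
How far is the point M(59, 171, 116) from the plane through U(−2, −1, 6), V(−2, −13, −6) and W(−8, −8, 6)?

UV = (0, −12, −12) and UW = (−6, −7, 0), so a normal is n = UV × UW = (−84, 72, −72).
n = (−84, 72, −72); n·P − (-336) = -660; |n| = 132; distance = 660/132 = 5.

5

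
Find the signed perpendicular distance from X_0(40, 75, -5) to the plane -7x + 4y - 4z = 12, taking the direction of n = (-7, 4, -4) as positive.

n·X_0 − 12 = 28.
|n| = 9, so the signed distance is 28/9.

28/9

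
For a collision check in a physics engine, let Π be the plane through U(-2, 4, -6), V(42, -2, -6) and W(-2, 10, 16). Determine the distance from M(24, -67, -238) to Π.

UV = (44, -6, 0) and UW = (0, 6, 22), so a normal is n = UV × UW = (-132, -968, 264).
n = (-132, -968, 264); n·P − (-5192) = 4048; |n| = 1012; distance = 4048/1012 = 4.

4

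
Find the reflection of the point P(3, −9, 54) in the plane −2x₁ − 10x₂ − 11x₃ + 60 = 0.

(-5, -49, 10)

n = (−2, −10, −11), |n|² = 225, n·P − (-60) = -450, so t = -450/225 = -2.
Foot F = P − (-2)·n = (−1, −29, 32); the reflection is 2F − P = (−5, −49, 10).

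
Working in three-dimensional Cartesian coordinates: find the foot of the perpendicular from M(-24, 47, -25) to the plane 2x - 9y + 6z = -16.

n = (2, -9, 6), |n|² = 121, and n·M − (-16) = -605.
t = -605/121 = -5, so the foot is M − t·n = (-24, 47, -25) − (-5)·(2, -9, 6) = (-14, 2, 5).

(-14, 2, 5)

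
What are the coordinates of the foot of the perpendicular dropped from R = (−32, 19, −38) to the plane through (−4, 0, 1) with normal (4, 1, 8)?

(-12, 24, 2)

The perpendicular from R has direction n = (4, 1, 8): r = (−32, 19, −38) + μ(4, 1, 8).
Substitute into the plane: n·(R + μn) = -8 gives -413 + 81μ = -8, so μ = 5.
Foot = (−32, 19, −38) + 5·(4, 1, 8) = (−12, 24, 2).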